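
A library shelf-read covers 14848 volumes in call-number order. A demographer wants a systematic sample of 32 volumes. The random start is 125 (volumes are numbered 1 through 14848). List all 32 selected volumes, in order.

125, 589, 1053, 1517, 1981, 2445, 2909, 3373, 3837, 4301, 4765, 5229, 5693, 6157, 6621, 7085, 7549, 8013, 8477, 8941, 9405, 9869, 10333, 10797, 11261, 11725, 12189, 12653, 13117, 13581, 14045, 14509

k = N/n = 14848/32 = 464
volume 1: 125
volume 2: 125 + 464 = 589
volume 3: 589 + 464 = 1053
volume 4: 1053 + 464 = 1517
volume 5: 1517 + 464 = 1981
volume 6: 1981 + 464 = 2445
volume 7: 2445 + 464 = 2909
volume 8: 2909 + 464 = 3373
volume 9: 3373 + 464 = 3837
volume 10: 3837 + 464 = 4301
volume 11: 4301 + 464 = 4765
volume 12: 4765 + 464 = 5229
volume 13: 5229 + 464 = 5693
volume 14: 5693 + 464 = 6157
volume 15: 6157 + 464 = 6621
volume 16: 6621 + 464 = 7085
volume 17: 7085 + 464 = 7549
volume 18: 7549 + 464 = 8013
volume 19: 8013 + 464 = 8477
volume 20: 8477 + 464 = 8941
volume 21: 8941 + 464 = 9405
volume 22: 9405 + 464 = 9869
volume 23: 9869 + 464 = 10333
volume 24: 10333 + 464 = 10797
volume 25: 10797 + 464 = 11261
volume 26: 11261 + 464 = 11725
volume 27: 11725 + 464 = 12189
volume 28: 12189 + 464 = 12653
volume 29: 12653 + 464 = 13117
volume 30: 13117 + 464 = 13581
volume 31: 13581 + 464 = 14045
volume 32: 14045 + 464 = 14509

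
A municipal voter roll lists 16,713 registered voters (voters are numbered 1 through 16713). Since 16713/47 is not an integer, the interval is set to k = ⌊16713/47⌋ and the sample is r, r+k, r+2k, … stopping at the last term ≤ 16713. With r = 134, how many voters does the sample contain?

k = ⌊16713/47⌋ = 355
Achieved size = ⌊(16713 − 134)/355⌋ + 1 = ⌊16579/355⌋ + 1 = 46 + 1 = 47
(last selection: 134 + 46×355 = 16464 ≤ 16713; next would be 16819 > 16713)

47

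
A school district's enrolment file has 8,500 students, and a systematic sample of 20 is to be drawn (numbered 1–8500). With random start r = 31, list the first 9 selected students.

31, 456, 881, 1306, 1731, 2156, 2581, 3006, 3431

k = N/n = 8500/20 = 425
student 1: 31
student 2: 31 + 425 = 456
student 3: 456 + 425 = 881
student 4: 881 + 425 = 1306
student 5: 1306 + 425 = 1731
student 6: 1731 + 425 = 2156
student 7: 2156 + 425 = 2581
student 8: 2581 + 425 = 3006
student 9: 3006 + 425 = 3431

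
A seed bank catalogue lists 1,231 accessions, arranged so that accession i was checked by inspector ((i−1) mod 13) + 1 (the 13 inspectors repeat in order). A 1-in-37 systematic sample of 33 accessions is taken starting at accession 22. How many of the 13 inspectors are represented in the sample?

Consecutive selections differ by k = 37, so their inspector numbers differ by 37 mod 13 = 11.
gcd(37, 13) = 1, so the sample visits 13/1 = 13 distinct residues mod 13.
Start 22 is inspector 9; the inspectors hit are 1, 2, 3, 4, 5, 6, 7, 8, 9, 10, 11, 12, 13.

13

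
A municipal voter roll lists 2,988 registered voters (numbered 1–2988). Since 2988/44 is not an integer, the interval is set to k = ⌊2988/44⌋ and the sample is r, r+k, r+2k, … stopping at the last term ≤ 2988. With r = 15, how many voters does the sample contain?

45

k = ⌊2988/44⌋ = 67
Achieved size = ⌊(2988 − 15)/67⌋ + 1 = ⌊2973/67⌋ + 1 = 44 + 1 = 45
(last selection: 15 + 44×67 = 2963 ≤ 2988; next would be 3030 > 2988)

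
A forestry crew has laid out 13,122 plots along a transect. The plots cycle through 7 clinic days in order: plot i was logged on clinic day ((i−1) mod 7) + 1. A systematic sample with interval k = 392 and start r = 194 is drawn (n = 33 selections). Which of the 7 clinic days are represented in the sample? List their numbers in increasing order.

Consecutive selections differ by k = 392, so their clinic day numbers differ by 392 mod 7 = 0.
gcd(392, 7) = 7, so the sample visits 7/7 = 1 distinct residues mod 7.
Start 194 is clinic day 5; the clinic days hit are 5.

5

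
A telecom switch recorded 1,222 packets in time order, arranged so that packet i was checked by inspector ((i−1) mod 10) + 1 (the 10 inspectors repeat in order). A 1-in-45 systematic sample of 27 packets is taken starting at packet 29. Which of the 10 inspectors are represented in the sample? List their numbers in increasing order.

4, 9

Consecutive selections differ by k = 45, so their inspector numbers differ by 45 mod 10 = 5.
gcd(45, 10) = 5, so the sample visits 10/5 = 2 distinct residues mod 10.
Start 29 is inspector 9; the inspectors hit are 4, 9.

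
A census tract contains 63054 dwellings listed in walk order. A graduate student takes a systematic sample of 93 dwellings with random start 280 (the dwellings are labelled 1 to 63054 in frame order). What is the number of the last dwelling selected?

62656

k = 63054/93 = 678
93rd selection = r + (93−1)·k = 280 + 92×678 = 280 + 62376 = 62656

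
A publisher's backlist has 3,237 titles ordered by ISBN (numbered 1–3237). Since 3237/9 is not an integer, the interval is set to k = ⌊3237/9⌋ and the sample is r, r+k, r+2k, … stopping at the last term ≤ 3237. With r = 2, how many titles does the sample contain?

10

k = ⌊3237/9⌋ = 359
Achieved size = ⌊(3237 − 2)/359⌋ + 1 = ⌊3235/359⌋ + 1 = 9 + 1 = 10
(last selection: 2 + 9×359 = 3233 ≤ 3237; next would be 3592 > 3237)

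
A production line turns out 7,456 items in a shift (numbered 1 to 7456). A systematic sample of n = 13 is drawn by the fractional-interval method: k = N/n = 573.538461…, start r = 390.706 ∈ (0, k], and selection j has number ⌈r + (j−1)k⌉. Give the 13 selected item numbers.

391, 965, 1538, 2112, 2685, 3259, 3832, 4406, 4980, 5553, 6127, 6700, 7274

j=1: r + 0k = 390.706 → ⌈·⌉ = 391
j=2: r + 1k = 964.244461… → ⌈·⌉ = 965
j=3: r + 2k = 1537.782923… → ⌈·⌉ = 1538
j=4: r + 3k = 2111.321384… → ⌈·⌉ = 2112
j=5: r + 4k = 2684.859846… → ⌈·⌉ = 2685
j=6: r + 5k = 3258.398307… → ⌈·⌉ = 3259
j=7: r + 6k = 3831.936769… → ⌈·⌉ = 3832
j=8: r + 7k = 4405.475230… → ⌈·⌉ = 4406
j=9: r + 8k = 4979.013692… → ⌈·⌉ = 4980
j=10: r + 9k = 5552.552153… → ⌈·⌉ = 5553
j=11: r + 10k = 6126.090615… → ⌈·⌉ = 6127
j=12: r + 11k = 6699.629076… → ⌈·⌉ = 6700
j=13: r + 12k = 7273.167538… → ⌈·⌉ = 7274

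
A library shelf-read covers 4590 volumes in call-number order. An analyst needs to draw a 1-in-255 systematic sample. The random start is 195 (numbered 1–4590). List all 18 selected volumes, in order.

volume 1: 195
volume 2: 195 + 255 = 450
volume 3: 450 + 255 = 705
volume 4: 705 + 255 = 960
volume 5: 960 + 255 = 1215
volume 6: 1215 + 255 = 1470
volume 7: 1470 + 255 = 1725
volume 8: 1725 + 255 = 1980
volume 9: 1980 + 255 = 2235
volume 10: 2235 + 255 = 2490
volume 11: 2490 + 255 = 2745
volume 12: 2745 + 255 = 3000
volume 13: 3000 + 255 = 3255
volume 14: 3255 + 255 = 3510
volume 15: 3510 + 255 = 3765
volume 16: 3765 + 255 = 4020
volume 17: 4020 + 255 = 4275
volume 18: 4275 + 255 = 4530

195, 450, 705, 960, 1215, 1470, 1725, 1980, 2235, 2490, 2745, 3000, 3255, 3510, 3765, 4020, 4275, 4530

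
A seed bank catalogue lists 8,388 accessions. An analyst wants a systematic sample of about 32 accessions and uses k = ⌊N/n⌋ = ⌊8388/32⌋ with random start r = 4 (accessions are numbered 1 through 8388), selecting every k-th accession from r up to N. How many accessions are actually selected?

33

k = ⌊8388/32⌋ = 262
Achieved size = ⌊(8388 − 4)/262⌋ + 1 = ⌊8384/262⌋ + 1 = 32 + 1 = 33
(last selection: 4 + 32×262 = 8388 ≤ 8388; next would be 8650 > 8388)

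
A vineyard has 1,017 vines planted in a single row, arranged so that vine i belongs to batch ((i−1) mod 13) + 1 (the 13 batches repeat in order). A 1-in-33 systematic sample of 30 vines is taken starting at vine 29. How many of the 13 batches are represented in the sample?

13

Consecutive selections differ by k = 33, so their batch numbers differ by 33 mod 13 = 7.
gcd(33, 13) = 1, so the sample visits 13/1 = 13 distinct residues mod 13.
Start 29 is batch 3; the batches hit are 1, 2, 3, 4, 5, 6, 7, 8, 9, 10, 11, 12, 13.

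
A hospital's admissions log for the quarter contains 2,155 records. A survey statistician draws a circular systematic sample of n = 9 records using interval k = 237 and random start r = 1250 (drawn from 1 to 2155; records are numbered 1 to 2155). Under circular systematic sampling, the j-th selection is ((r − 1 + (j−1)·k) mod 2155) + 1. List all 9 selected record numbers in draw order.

Selection 1: 1250
Selection 2: 1250 + 237 = 1487
Selection 3: 1487 + 237 = 1724
Selection 4: 1724 + 237 = 1961
Selection 5: 1961 + 237 = 2198 → 2198 − 2155 = 43
Selection 6: 43 + 237 = 280
Selection 7: 280 + 237 = 517
Selection 8: 517 + 237 = 754
Selection 9: 754 + 237 = 991

1250, 1487, 1724, 1961, 43, 280, 517, 754, 991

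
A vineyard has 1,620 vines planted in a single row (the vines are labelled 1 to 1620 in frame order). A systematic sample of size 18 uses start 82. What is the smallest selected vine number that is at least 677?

k = 1620/18 = 90
Steps past start: ⌈(677 − 82)/90⌉ = ⌈595/90⌉ = 7
Selected vine: 82 + 7×90 = 712

712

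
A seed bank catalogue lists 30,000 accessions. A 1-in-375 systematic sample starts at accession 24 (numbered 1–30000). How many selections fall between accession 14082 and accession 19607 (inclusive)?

k = 375
First selection ≥ 14082: 24 + ⌈(14082−24)/375⌉·375 = 24 + 38×375 = 14274
Last selection ≤ 19607: 24 + ⌊(19607−24)/375⌋·375 = 24 + 52×375 = 19524
Count = 52 − 38 + 1 = 15

15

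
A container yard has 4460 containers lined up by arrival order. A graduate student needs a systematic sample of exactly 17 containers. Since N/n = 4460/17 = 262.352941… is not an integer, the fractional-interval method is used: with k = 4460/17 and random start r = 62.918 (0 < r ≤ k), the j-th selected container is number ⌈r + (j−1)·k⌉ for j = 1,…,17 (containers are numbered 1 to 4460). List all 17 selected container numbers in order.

63, 326, 588, 850, 1113, 1375, 1638, 1900, 2162, 2425, 2687, 2949, 3212, 3474, 3736, 3999, 4261

j=1: r + 0k = 62.918 → ⌈·⌉ = 63
j=2: r + 1k = 325.270941… → ⌈·⌉ = 326
j=3: r + 2k = 587.623882… → ⌈·⌉ = 588
j=4: r + 3k = 849.976823… → ⌈·⌉ = 850
j=5: r + 4k = 1112.329764… → ⌈·⌉ = 1113
j=6: r + 5k = 1374.682705… → ⌈·⌉ = 1375
j=7: r + 6k = 1637.035647… → ⌈·⌉ = 1638
j=8: r + 7k = 1899.388588… → ⌈·⌉ = 1900
j=9: r + 8k = 2161.741529… → ⌈·⌉ = 2162
j=10: r + 9k = 2424.094470… → ⌈·⌉ = 2425
j=11: r + 10k = 2686.447411… → ⌈·⌉ = 2687
j=12: r + 11k = 2948.800352… → ⌈·⌉ = 2949
j=13: r + 12k = 3211.153294… → ⌈·⌉ = 3212
j=14: r + 13k = 3473.506235… → ⌈·⌉ = 3474
j=15: r + 14k = 3735.859176… → ⌈·⌉ = 3736
j=16: r + 15k = 3998.212117… → ⌈·⌉ = 3999
j=17: r + 16k = 4260.565058… → ⌈·⌉ = 4261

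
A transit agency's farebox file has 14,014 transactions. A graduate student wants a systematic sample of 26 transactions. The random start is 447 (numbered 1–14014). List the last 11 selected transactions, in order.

8532, 9071, 9610, 10149, 10688, 11227, 11766, 12305, 12844, 13383, 13922

k = N/n = 14014/26 = 539
16th selection = 447 + 15×539 = 8532
17th: 8532 + 539 = 9071
18th: 9071 + 539 = 9610
19th: 9610 + 539 = 10149
20th: 10149 + 539 = 10688
21st: 10688 + 539 = 11227
22nd: 11227 + 539 = 11766
23rd: 11766 + 539 = 12305
24th: 12305 + 539 = 12844
25th: 12844 + 539 = 13383
26th: 13383 + 539 = 13922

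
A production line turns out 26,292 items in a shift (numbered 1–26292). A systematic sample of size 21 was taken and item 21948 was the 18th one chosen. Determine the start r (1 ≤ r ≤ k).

664

k = 26292/21 = 1252
r = 21948 − (18−1)×1252 = 21948 − 21284 = 664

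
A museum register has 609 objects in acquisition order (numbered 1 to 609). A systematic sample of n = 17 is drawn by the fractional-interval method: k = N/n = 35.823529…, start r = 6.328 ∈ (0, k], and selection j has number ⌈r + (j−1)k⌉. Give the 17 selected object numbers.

j=1: r + 0k = 6.328 → ⌈·⌉ = 7
j=2: r + 1k = 42.151529… → ⌈·⌉ = 43
j=3: r + 2k = 77.975058… → ⌈·⌉ = 78
j=4: r + 3k = 113.798588… → ⌈·⌉ = 114
j=5: r + 4k = 149.622117… → ⌈·⌉ = 150
j=6: r + 5k = 185.445647… → ⌈·⌉ = 186
j=7: r + 6k = 221.269176… → ⌈·⌉ = 222
j=8: r + 7k = 257.092705… → ⌈·⌉ = 258
j=9: r + 8k = 292.916235… → ⌈·⌉ = 293
j=10: r + 9k = 328.739764… → ⌈·⌉ = 329
j=11: r + 10k = 364.563294… → ⌈·⌉ = 365
j=12: r + 11k = 400.386823… → ⌈·⌉ = 401
j=13: r + 12k = 436.210352… → ⌈·⌉ = 437
j=14: r + 13k = 472.033882… → ⌈·⌉ = 473
j=15: r + 14k = 507.857411… → ⌈·⌉ = 508
j=16: r + 15k = 543.680941… → ⌈·⌉ = 544
j=17: r + 16k = 579.504470… → ⌈·⌉ = 580

7, 43, 78, 114, 150, 186, 222, 258, 293, 329, 365, 401, 437, 473, 508, 544, 580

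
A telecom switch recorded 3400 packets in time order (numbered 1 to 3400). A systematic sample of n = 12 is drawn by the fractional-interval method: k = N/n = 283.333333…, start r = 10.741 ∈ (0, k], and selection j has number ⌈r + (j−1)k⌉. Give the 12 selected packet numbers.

j=1: r + 0k = 10.741 → ⌈·⌉ = 11
j=2: r + 1k = 294.074333… → ⌈·⌉ = 295
j=3: r + 2k = 577.407666… → ⌈·⌉ = 578
j=4: r + 3k = 860.741 → ⌈·⌉ = 861
j=5: r + 4k = 1144.074333… → ⌈·⌉ = 1145
j=6: r + 5k = 1427.407666… → ⌈·⌉ = 1428
j=7: r + 6k = 1710.741 → ⌈·⌉ = 1711
j=8: r + 7k = 1994.074333… → ⌈·⌉ = 1995
j=9: r + 8k = 2277.407666… → ⌈·⌉ = 2278
j=10: r + 9k = 2560.741 → ⌈·⌉ = 2561
j=11: r + 10k = 2844.074333… → ⌈·⌉ = 2845
j=12: r + 11k = 3127.407666… → ⌈·⌉ = 3128

11, 295, 578, 861, 1145, 1428, 1711, 1995, 2278, 2561, 2845, 3128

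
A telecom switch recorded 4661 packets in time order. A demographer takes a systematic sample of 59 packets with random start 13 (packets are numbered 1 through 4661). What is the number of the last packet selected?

4595

k = 4661/59 = 79
59th selection = r + (59−1)·k = 13 + 58×79 = 13 + 4582 = 4595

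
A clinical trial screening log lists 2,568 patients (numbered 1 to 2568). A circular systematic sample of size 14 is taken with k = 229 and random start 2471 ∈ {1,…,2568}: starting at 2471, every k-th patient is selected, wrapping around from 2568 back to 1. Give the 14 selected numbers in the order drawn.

Selection 1: 2471
Selection 2: 2471 + 229 = 2700 → 2700 − 2568 = 132
Selection 3: 132 + 229 = 361
Selection 4: 361 + 229 = 590
Selection 5: 590 + 229 = 819
Selection 6: 819 + 229 = 1048
Selection 7: 1048 + 229 = 1277
Selection 8: 1277 + 229 = 1506
Selection 9: 1506 + 229 = 1735
Selection 10: 1735 + 229 = 1964
Selection 11: 1964 + 229 = 2193
Selection 12: 2193 + 229 = 2422
Selection 13: 2422 + 229 = 2651 → 2651 − 2568 = 83
Selection 14: 83 + 229 = 312

2471, 132, 361, 590, 819, 1048, 1277, 1506, 1735, 1964, 2193, 2422, 83, 312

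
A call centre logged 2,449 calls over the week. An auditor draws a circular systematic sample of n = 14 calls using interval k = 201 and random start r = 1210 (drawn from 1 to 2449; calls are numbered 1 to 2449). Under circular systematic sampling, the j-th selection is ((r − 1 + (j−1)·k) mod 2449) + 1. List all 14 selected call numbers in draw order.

Selection 1: 1210
Selection 2: 1210 + 201 = 1411
Selection 3: 1411 + 201 = 1612
Selection 4: 1612 + 201 = 1813
Selection 5: 1813 + 201 = 2014
Selection 6: 2014 + 201 = 2215
Selection 7: 2215 + 201 = 2416
Selection 8: 2416 + 201 = 2617 → 2617 − 2449 = 168
Selection 9: 168 + 201 = 369
Selection 10: 369 + 201 = 570
Selection 11: 570 + 201 = 771
Selection 12: 771 + 201 = 972
Selection 13: 972 + 201 = 1173
Selection 14: 1173 + 201 = 1374

1210, 1411, 1612, 1813, 2014, 2215, 2416, 168, 369, 570, 771, 972, 1173, 1374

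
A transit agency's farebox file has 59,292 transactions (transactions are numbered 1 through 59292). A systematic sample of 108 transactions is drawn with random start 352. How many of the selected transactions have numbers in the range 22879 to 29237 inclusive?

k = 59292/108 = 549
First selection ≥ 22879: 352 + ⌈(22879−352)/549⌉·549 = 352 + 42×549 = 23410
Last selection ≤ 29237: 352 + ⌊(29237−352)/549⌋·549 = 352 + 52×549 = 28900
Count = 52 − 42 + 1 = 11

11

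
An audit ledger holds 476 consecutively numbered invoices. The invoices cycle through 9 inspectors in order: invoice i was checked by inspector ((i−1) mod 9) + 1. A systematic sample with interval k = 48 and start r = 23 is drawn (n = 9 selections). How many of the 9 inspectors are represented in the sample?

Consecutive selections differ by k = 48, so their inspector numbers differ by 48 mod 9 = 3.
gcd(48, 9) = 3, so the sample visits 9/3 = 3 distinct residues mod 9.
Start 23 is inspector 5; the inspectors hit are 2, 5, 8.

3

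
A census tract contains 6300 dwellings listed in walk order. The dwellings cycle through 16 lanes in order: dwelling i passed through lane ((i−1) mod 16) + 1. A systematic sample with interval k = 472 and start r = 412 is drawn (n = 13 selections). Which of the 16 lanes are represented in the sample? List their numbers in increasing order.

Consecutive selections differ by k = 472, so their lane numbers differ by 472 mod 16 = 8.
gcd(472, 16) = 8, so the sample visits 16/8 = 2 distinct residues mod 16.
Start 412 is lane 12; the lanes hit are 4, 12.

4, 12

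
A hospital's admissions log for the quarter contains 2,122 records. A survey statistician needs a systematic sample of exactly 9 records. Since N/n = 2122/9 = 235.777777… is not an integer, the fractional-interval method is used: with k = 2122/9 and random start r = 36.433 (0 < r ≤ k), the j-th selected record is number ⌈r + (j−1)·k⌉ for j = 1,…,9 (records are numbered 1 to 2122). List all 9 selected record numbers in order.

37, 273, 508, 744, 980, 1216, 1452, 1687, 1923

j=1: r + 0k = 36.433 → ⌈·⌉ = 37
j=2: r + 1k = 272.210777… → ⌈·⌉ = 273
j=3: r + 2k = 507.988555… → ⌈·⌉ = 508
j=4: r + 3k = 743.766333… → ⌈·⌉ = 744
j=5: r + 4k = 979.544111… → ⌈·⌉ = 980
j=6: r + 5k = 1215.321888… → ⌈·⌉ = 1216
j=7: r + 6k = 1451.099666… → ⌈·⌉ = 1452
j=8: r + 7k = 1686.877444… → ⌈·⌉ = 1687
j=9: r + 8k = 1922.655222… → ⌈·⌉ = 1923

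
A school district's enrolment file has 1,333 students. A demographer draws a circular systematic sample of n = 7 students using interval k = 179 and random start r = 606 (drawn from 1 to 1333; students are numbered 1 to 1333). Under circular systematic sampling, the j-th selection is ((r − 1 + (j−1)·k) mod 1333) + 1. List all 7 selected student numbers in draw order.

Selection 1: 606
Selection 2: 606 + 179 = 785
Selection 3: 785 + 179 = 964
Selection 4: 964 + 179 = 1143
Selection 5: 1143 + 179 = 1322
Selection 6: 1322 + 179 = 1501 → 1501 − 1333 = 168
Selection 7: 168 + 179 = 347

606, 785, 964, 1143, 1322, 168, 347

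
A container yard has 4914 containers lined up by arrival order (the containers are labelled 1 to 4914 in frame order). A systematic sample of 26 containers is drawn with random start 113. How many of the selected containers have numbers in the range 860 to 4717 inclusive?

k = 4914/26 = 189
First selection ≥ 860: 113 + ⌈(860−113)/189⌉·189 = 113 + 4×189 = 869
Last selection ≤ 4717: 113 + ⌊(4717−113)/189⌋·189 = 113 + 24×189 = 4649
Count = 24 − 4 + 1 = 21

21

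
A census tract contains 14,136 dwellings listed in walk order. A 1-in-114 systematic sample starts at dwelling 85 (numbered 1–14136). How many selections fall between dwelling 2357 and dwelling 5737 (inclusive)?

k = 114
First selection ≥ 2357: 85 + ⌈(2357−85)/114⌉·114 = 85 + 20×114 = 2365
Last selection ≤ 5737: 85 + ⌊(5737−85)/114⌋·114 = 85 + 49×114 = 5671
Count = 49 − 20 + 1 = 30

30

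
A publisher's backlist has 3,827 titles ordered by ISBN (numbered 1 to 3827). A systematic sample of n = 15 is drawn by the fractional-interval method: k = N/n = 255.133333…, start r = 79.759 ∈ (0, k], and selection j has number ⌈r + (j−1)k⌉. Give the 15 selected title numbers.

80, 335, 591, 846, 1101, 1356, 1611, 1866, 2121, 2376, 2632, 2887, 3142, 3397, 3652

j=1: r + 0k = 79.759 → ⌈·⌉ = 80
j=2: r + 1k = 334.892333… → ⌈·⌉ = 335
j=3: r + 2k = 590.025666… → ⌈·⌉ = 591
j=4: r + 3k = 845.159 → ⌈·⌉ = 846
j=5: r + 4k = 1100.292333… → ⌈·⌉ = 1101
j=6: r + 5k = 1355.425666… → ⌈·⌉ = 1356
j=7: r + 6k = 1610.559 → ⌈·⌉ = 1611
j=8: r + 7k = 1865.692333… → ⌈·⌉ = 1866
j=9: r + 8k = 2120.825666… → ⌈·⌉ = 2121
j=10: r + 9k = 2375.959 → ⌈·⌉ = 2376
j=11: r + 10k = 2631.092333… → ⌈·⌉ = 2632
j=12: r + 11k = 2886.225666… → ⌈·⌉ = 2887
j=13: r + 12k = 3141.359 → ⌈·⌉ = 3142
j=14: r + 13k = 3396.492333… → ⌈·⌉ = 3397
j=15: r + 14k = 3651.625666… → ⌈·⌉ = 3652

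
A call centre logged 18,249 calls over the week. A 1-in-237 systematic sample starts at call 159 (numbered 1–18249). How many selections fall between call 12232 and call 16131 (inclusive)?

k = 237
First selection ≥ 12232: 159 + ⌈(12232−159)/237⌉·237 = 159 + 51×237 = 12246
Last selection ≤ 16131: 159 + ⌊(16131−159)/237⌋·237 = 159 + 67×237 = 16038
Count = 67 − 51 + 1 = 17

17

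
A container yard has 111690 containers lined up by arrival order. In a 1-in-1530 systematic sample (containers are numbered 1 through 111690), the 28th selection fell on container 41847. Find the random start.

k = 1530
r = 41847 − (28−1)×1530 = 41847 − 41310 = 537

537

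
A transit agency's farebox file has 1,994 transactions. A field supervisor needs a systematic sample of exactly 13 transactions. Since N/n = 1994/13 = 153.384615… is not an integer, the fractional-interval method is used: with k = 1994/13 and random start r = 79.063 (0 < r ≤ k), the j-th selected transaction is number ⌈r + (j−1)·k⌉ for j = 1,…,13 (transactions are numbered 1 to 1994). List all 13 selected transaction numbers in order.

80, 233, 386, 540, 693, 846, 1000, 1153, 1307, 1460, 1613, 1767, 1920

j=1: r + 0k = 79.063 → ⌈·⌉ = 80
j=2: r + 1k = 232.447615… → ⌈·⌉ = 233
j=3: r + 2k = 385.832230… → ⌈·⌉ = 386
j=4: r + 3k = 539.216846… → ⌈·⌉ = 540
j=5: r + 4k = 692.601461… → ⌈·⌉ = 693
j=6: r + 5k = 845.986076… → ⌈·⌉ = 846
j=7: r + 6k = 999.370692… → ⌈·⌉ = 1000
j=8: r + 7k = 1152.755307… → ⌈·⌉ = 1153
j=9: r + 8k = 1306.139923… → ⌈·⌉ = 1307
j=10: r + 9k = 1459.524538… → ⌈·⌉ = 1460
j=11: r + 10k = 1612.909153… → ⌈·⌉ = 1613
j=12: r + 11k = 1766.293769… → ⌈·⌉ = 1767
j=13: r + 12k = 1919.678384… → ⌈·⌉ = 1920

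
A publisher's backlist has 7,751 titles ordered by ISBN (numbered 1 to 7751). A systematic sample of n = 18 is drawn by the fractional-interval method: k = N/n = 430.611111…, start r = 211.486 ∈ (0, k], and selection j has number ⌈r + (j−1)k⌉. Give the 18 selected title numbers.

212, 643, 1073, 1504, 1934, 2365, 2796, 3226, 3657, 4087, 4518, 4949, 5379, 5810, 6241, 6671, 7102, 7532

j=1: r + 0k = 211.486 → ⌈·⌉ = 212
j=2: r + 1k = 642.097111… → ⌈·⌉ = 643
j=3: r + 2k = 1072.708222… → ⌈·⌉ = 1073
j=4: r + 3k = 1503.319333… → ⌈·⌉ = 1504
j=5: r + 4k = 1933.930444… → ⌈·⌉ = 1934
j=6: r + 5k = 2364.541555… → ⌈·⌉ = 2365
j=7: r + 6k = 2795.152666… → ⌈·⌉ = 2796
j=8: r + 7k = 3225.763777… → ⌈·⌉ = 3226
j=9: r + 8k = 3656.374888… → ⌈·⌉ = 3657
j=10: r + 9k = 4086.986 → ⌈·⌉ = 4087
j=11: r + 10k = 4517.597111… → ⌈·⌉ = 4518
j=12: r + 11k = 4948.208222… → ⌈·⌉ = 4949
j=13: r + 12k = 5378.819333… → ⌈·⌉ = 5379
j=14: r + 13k = 5809.430444… → ⌈·⌉ = 5810
j=15: r + 14k = 6240.041555… → ⌈·⌉ = 6241
j=16: r + 15k = 6670.652666… → ⌈·⌉ = 6671
j=17: r + 16k = 7101.263777… → ⌈·⌉ = 7102
j=18: r + 17k = 7531.874888… → ⌈·⌉ = 7532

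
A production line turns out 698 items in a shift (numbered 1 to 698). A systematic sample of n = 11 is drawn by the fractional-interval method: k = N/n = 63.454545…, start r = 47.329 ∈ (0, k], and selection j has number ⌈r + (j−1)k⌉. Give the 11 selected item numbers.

j=1: r + 0k = 47.329 → ⌈·⌉ = 48
j=2: r + 1k = 110.783545… → ⌈·⌉ = 111
j=3: r + 2k = 174.238090… → ⌈·⌉ = 175
j=4: r + 3k = 237.692636… → ⌈·⌉ = 238
j=5: r + 4k = 301.147181… → ⌈·⌉ = 302
j=6: r + 5k = 364.601727… → ⌈·⌉ = 365
j=7: r + 6k = 428.056272… → ⌈·⌉ = 429
j=8: r + 7k = 491.510818… → ⌈·⌉ = 492
j=9: r + 8k = 554.965363… → ⌈·⌉ = 555
j=10: r + 9k = 618.419909… → ⌈·⌉ = 619
j=11: r + 10k = 681.874454… → ⌈·⌉ = 682

48, 111, 175, 238, 302, 365, 429, 492, 555, 619, 682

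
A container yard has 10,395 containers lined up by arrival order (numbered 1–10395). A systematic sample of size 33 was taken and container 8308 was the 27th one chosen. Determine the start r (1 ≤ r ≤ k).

118

k = 10395/33 = 315
r = 8308 − (27−1)×315 = 8308 − 8190 = 118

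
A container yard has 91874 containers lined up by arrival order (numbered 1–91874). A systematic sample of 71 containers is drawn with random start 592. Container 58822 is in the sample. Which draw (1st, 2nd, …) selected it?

k = 91874/71 = 1294
position = (58822 − 592)/1294 + 1 = 58230/1294 + 1 = 45 + 1 = 46

46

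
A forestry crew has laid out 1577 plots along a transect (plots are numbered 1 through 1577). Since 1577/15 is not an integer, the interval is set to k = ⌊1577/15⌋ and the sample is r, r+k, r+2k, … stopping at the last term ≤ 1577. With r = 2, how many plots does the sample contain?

k = ⌊1577/15⌋ = 105
Achieved size = ⌊(1577 − 2)/105⌋ + 1 = ⌊1575/105⌋ + 1 = 15 + 1 = 16
(last selection: 2 + 15×105 = 1577 ≤ 1577; next would be 1682 > 1577)

16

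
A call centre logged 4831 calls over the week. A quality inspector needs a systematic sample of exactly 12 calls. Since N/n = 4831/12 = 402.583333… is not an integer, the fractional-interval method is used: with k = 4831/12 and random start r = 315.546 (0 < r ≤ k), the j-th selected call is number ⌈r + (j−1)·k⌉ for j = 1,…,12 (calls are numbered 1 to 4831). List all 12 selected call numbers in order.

j=1: r + 0k = 315.546 → ⌈·⌉ = 316
j=2: r + 1k = 718.129333… → ⌈·⌉ = 719
j=3: r + 2k = 1120.712666… → ⌈·⌉ = 1121
j=4: r + 3k = 1523.296 → ⌈·⌉ = 1524
j=5: r + 4k = 1925.879333… → ⌈·⌉ = 1926
j=6: r + 5k = 2328.462666… → ⌈·⌉ = 2329
j=7: r + 6k = 2731.046 → ⌈·⌉ = 2732
j=8: r + 7k = 3133.629333… → ⌈·⌉ = 3134
j=9: r + 8k = 3536.212666… → ⌈·⌉ = 3537
j=10: r + 9k = 3938.796 → ⌈·⌉ = 3939
j=11: r + 10k = 4341.379333… → ⌈·⌉ = 4342
j=12: r + 11k = 4743.962666… → ⌈·⌉ = 4744

316, 719, 1121, 1524, 1926, 2329, 2732, 3134, 3537, 3939, 4342, 4744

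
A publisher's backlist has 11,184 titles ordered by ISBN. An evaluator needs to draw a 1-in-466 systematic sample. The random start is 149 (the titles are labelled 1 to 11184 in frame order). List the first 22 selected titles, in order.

title 1: 149
title 2: 149 + 466 = 615
title 3: 615 + 466 = 1081
title 4: 1081 + 466 = 1547
title 5: 1547 + 466 = 2013
title 6: 2013 + 466 = 2479
title 7: 2479 + 466 = 2945
title 8: 2945 + 466 = 3411
title 9: 3411 + 466 = 3877
title 10: 3877 + 466 = 4343
title 11: 4343 + 466 = 4809
title 12: 4809 + 466 = 5275
title 13: 5275 + 466 = 5741
title 14: 5741 + 466 = 6207
title 15: 6207 + 466 = 6673
title 16: 6673 + 466 = 7139
title 17: 7139 + 466 = 7605
title 18: 7605 + 466 = 8071
title 19: 8071 + 466 = 8537
title 20: 8537 + 466 = 9003
title 21: 9003 + 466 = 9469
title 22: 9469 + 466 = 9935

149, 615, 1081, 1547, 2013, 2479, 2945, 3411, 3877, 4343, 4809, 5275, 5741, 6207, 6673, 7139, 7605, 8071, 8537, 9003, 9469, 9935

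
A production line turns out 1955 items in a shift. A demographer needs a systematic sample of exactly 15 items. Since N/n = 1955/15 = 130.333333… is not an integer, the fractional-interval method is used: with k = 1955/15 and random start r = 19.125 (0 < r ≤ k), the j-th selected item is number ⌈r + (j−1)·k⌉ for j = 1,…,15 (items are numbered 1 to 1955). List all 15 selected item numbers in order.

j=1: r + 0k = 19.125 → ⌈·⌉ = 20
j=2: r + 1k = 149.458333… → ⌈·⌉ = 150
j=3: r + 2k = 279.791666… → ⌈·⌉ = 280
j=4: r + 3k = 410.125 → ⌈·⌉ = 411
j=5: r + 4k = 540.458333… → ⌈·⌉ = 541
j=6: r + 5k = 670.791666… → ⌈·⌉ = 671
j=7: r + 6k = 801.125 → ⌈·⌉ = 802
j=8: r + 7k = 931.458333… → ⌈·⌉ = 932
j=9: r + 8k = 1061.791666… → ⌈·⌉ = 1062
j=10: r + 9k = 1192.125 → ⌈·⌉ = 1193
j=11: r + 10k = 1322.458333… → ⌈·⌉ = 1323
j=12: r + 11k = 1452.791666… → ⌈·⌉ = 1453
j=13: r + 12k = 1583.125 → ⌈·⌉ = 1584
j=14: r + 13k = 1713.458333… → ⌈·⌉ = 1714
j=15: r + 14k = 1843.791666… → ⌈·⌉ = 1844

20, 150, 280, 411, 541, 671, 802, 932, 1062, 1193, 1323, 1453, 1584, 1714, 1844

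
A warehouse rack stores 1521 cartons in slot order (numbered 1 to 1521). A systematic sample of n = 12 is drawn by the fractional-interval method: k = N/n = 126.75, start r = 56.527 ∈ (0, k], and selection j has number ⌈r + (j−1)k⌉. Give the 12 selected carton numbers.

57, 184, 311, 437, 564, 691, 818, 944, 1071, 1198, 1325, 1451

j=1: r + 0k = 56.527 → ⌈·⌉ = 57
j=2: r + 1k = 183.277 → ⌈·⌉ = 184
j=3: r + 2k = 310.027 → ⌈·⌉ = 311
j=4: r + 3k = 436.777 → ⌈·⌉ = 437
j=5: r + 4k = 563.527 → ⌈·⌉ = 564
j=6: r + 5k = 690.277 → ⌈·⌉ = 691
j=7: r + 6k = 817.027 → ⌈·⌉ = 818
j=8: r + 7k = 943.777 → ⌈·⌉ = 944
j=9: r + 8k = 1070.527 → ⌈·⌉ = 1071
j=10: r + 9k = 1197.277 → ⌈·⌉ = 1198
j=11: r + 10k = 1324.027 → ⌈·⌉ = 1325
j=12: r + 11k = 1450.777 → ⌈·⌉ = 1451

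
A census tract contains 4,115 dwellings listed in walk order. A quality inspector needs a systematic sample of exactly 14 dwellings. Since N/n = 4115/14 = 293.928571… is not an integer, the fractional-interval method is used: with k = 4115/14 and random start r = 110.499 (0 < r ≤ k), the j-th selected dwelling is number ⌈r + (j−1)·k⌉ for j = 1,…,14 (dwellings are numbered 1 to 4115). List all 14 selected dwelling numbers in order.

j=1: r + 0k = 110.499 → ⌈·⌉ = 111
j=2: r + 1k = 404.427571… → ⌈·⌉ = 405
j=3: r + 2k = 698.356142… → ⌈·⌉ = 699
j=4: r + 3k = 992.284714… → ⌈·⌉ = 993
j=5: r + 4k = 1286.213285… → ⌈·⌉ = 1287
j=6: r + 5k = 1580.141857… → ⌈·⌉ = 1581
j=7: r + 6k = 1874.070428… → ⌈·⌉ = 1875
j=8: r + 7k = 2167.999 → ⌈·⌉ = 2168
j=9: r + 8k = 2461.927571… → ⌈·⌉ = 2462
j=10: r + 9k = 2755.856142… → ⌈·⌉ = 2756
j=11: r + 10k = 3049.784714… → ⌈·⌉ = 3050
j=12: r + 11k = 3343.713285… → ⌈·⌉ = 3344
j=13: r + 12k = 3637.641857… → ⌈·⌉ = 3638
j=14: r + 13k = 3931.570428… → ⌈·⌉ = 3932

111, 405, 699, 993, 1287, 1581, 1875, 2168, 2462, 2756, 3050, 3344, 3638, 3932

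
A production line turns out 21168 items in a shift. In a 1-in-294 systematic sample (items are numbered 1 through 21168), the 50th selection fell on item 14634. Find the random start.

228

k = 294
r = 14634 − (50−1)×294 = 14634 − 14406 = 228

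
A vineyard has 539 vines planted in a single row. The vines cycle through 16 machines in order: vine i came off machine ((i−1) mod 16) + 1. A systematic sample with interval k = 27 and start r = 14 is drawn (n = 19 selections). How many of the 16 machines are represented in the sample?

16

Consecutive selections differ by k = 27, so their machine numbers differ by 27 mod 16 = 11.
gcd(27, 16) = 1, so the sample visits 16/1 = 16 distinct residues mod 16.
Start 14 is machine 14; the machines hit are 1, 2, 3, 4, 5, 6, 7, 8, 9, 10, 11, 12, 13, 14, 15, 16.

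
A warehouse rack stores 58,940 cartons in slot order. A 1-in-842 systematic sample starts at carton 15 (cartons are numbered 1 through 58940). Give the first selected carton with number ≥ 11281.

11803

k = 842
Steps past start: ⌈(11281 − 15)/842⌉ = ⌈11266/842⌉ = 14
Selected carton: 15 + 14×842 = 11803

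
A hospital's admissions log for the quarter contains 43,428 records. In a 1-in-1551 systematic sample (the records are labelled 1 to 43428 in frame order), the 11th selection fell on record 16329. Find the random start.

819

k = 1551
r = 16329 − (11−1)×1551 = 16329 − 15510 = 819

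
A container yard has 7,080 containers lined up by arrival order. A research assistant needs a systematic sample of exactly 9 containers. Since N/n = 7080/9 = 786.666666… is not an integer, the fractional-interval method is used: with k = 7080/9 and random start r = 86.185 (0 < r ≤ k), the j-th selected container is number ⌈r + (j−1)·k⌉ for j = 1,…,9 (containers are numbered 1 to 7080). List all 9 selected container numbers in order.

j=1: r + 0k = 86.185 → ⌈·⌉ = 87
j=2: r + 1k = 872.851666… → ⌈·⌉ = 873
j=3: r + 2k = 1659.518333… → ⌈·⌉ = 1660
j=4: r + 3k = 2446.185 → ⌈·⌉ = 2447
j=5: r + 4k = 3232.851666… → ⌈·⌉ = 3233
j=6: r + 5k = 4019.518333… → ⌈·⌉ = 4020
j=7: r + 6k = 4806.185 → ⌈·⌉ = 4807
j=8: r + 7k = 5592.851666… → ⌈·⌉ = 5593
j=9: r + 8k = 6379.518333… → ⌈·⌉ = 6380

87, 873, 1660, 2447, 3233, 4020, 4807, 5593, 6380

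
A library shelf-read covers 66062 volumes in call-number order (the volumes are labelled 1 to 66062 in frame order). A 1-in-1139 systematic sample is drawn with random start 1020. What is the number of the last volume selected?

k = 1139
58th selection = r + (58−1)·k = 1020 + 57×1139 = 1020 + 64923 = 65943

65943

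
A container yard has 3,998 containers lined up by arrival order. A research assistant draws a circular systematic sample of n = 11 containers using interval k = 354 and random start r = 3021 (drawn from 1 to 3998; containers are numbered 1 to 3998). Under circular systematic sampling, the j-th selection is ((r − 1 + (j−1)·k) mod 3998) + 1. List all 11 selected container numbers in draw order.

Selection 1: 3021
Selection 2: 3021 + 354 = 3375
Selection 3: 3375 + 354 = 3729
Selection 4: 3729 + 354 = 4083 → 4083 − 3998 = 85
Selection 5: 85 + 354 = 439
Selection 6: 439 + 354 = 793
Selection 7: 793 + 354 = 1147
Selection 8: 1147 + 354 = 1501
Selection 9: 1501 + 354 = 1855
Selection 10: 1855 + 354 = 2209
Selection 11: 2209 + 354 = 2563

3021, 3375, 3729, 85, 439, 793, 1147, 1501, 1855, 2209, 2563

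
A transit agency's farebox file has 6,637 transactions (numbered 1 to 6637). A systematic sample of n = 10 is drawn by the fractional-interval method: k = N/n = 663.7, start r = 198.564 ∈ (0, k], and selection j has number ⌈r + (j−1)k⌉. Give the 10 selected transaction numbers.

j=1: r + 0k = 198.564 → ⌈·⌉ = 199
j=2: r + 1k = 862.264 → ⌈·⌉ = 863
j=3: r + 2k = 1525.964 → ⌈·⌉ = 1526
j=4: r + 3k = 2189.664 → ⌈·⌉ = 2190
j=5: r + 4k = 2853.364 → ⌈·⌉ = 2854
j=6: r + 5k = 3517.064 → ⌈·⌉ = 3518
j=7: r + 6k = 4180.764 → ⌈·⌉ = 4181
j=8: r + 7k = 4844.464 → ⌈·⌉ = 4845
j=9: r + 8k = 5508.164 → ⌈·⌉ = 5509
j=10: r + 9k = 6171.864 → ⌈·⌉ = 6172

199, 863, 1526, 2190, 2854, 3518, 4181, 4845, 5509, 6172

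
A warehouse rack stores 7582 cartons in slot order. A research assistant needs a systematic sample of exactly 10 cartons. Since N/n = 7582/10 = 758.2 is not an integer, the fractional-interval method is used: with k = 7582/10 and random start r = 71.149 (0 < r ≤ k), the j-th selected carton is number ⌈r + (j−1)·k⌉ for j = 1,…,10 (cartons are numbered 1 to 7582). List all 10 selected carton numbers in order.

72, 830, 1588, 2346, 3104, 3863, 4621, 5379, 6137, 6895

j=1: r + 0k = 71.149 → ⌈·⌉ = 72
j=2: r + 1k = 829.349 → ⌈·⌉ = 830
j=3: r + 2k = 1587.549 → ⌈·⌉ = 1588
j=4: r + 3k = 2345.749 → ⌈·⌉ = 2346
j=5: r + 4k = 3103.949 → ⌈·⌉ = 3104
j=6: r + 5k = 3862.149 → ⌈·⌉ = 3863
j=7: r + 6k = 4620.349 → ⌈·⌉ = 4621
j=8: r + 7k = 5378.549 → ⌈·⌉ = 5379
j=9: r + 8k = 6136.749 → ⌈·⌉ = 6137
j=10: r + 9k = 6894.949 → ⌈·⌉ = 6895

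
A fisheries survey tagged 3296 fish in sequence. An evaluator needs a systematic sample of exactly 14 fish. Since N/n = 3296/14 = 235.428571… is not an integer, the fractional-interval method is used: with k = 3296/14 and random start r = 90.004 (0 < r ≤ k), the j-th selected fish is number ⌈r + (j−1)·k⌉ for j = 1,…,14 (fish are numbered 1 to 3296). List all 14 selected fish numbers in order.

j=1: r + 0k = 90.004 → ⌈·⌉ = 91
j=2: r + 1k = 325.432571… → ⌈·⌉ = 326
j=3: r + 2k = 560.861142… → ⌈·⌉ = 561
j=4: r + 3k = 796.289714… → ⌈·⌉ = 797
j=5: r + 4k = 1031.718285… → ⌈·⌉ = 1032
j=6: r + 5k = 1267.146857… → ⌈·⌉ = 1268
j=7: r + 6k = 1502.575428… → ⌈·⌉ = 1503
j=8: r + 7k = 1738.004 → ⌈·⌉ = 1739
j=9: r + 8k = 1973.432571… → ⌈·⌉ = 1974
j=10: r + 9k = 2208.861142… → ⌈·⌉ = 2209
j=11: r + 10k = 2444.289714… → ⌈·⌉ = 2445
j=12: r + 11k = 2679.718285… → ⌈·⌉ = 2680
j=13: r + 12k = 2915.146857… → ⌈·⌉ = 2916
j=14: r + 13k = 3150.575428… → ⌈·⌉ = 3151

91, 326, 561, 797, 1032, 1268, 1503, 1739, 1974, 2209, 2445, 2680, 2916, 3151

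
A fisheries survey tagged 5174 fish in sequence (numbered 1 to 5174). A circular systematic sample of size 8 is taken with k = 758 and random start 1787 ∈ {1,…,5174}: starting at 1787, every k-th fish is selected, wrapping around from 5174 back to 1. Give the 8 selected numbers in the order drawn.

1787, 2545, 3303, 4061, 4819, 403, 1161, 1919

Selection 1: 1787
Selection 2: 1787 + 758 = 2545
Selection 3: 2545 + 758 = 3303
Selection 4: 3303 + 758 = 4061
Selection 5: 4061 + 758 = 4819
Selection 6: 4819 + 758 = 5577 → 5577 − 5174 = 403
Selection 7: 403 + 758 = 1161
Selection 8: 1161 + 758 = 1919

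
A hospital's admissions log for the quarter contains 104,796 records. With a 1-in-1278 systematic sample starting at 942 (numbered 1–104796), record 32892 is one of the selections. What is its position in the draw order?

26

k = 1278
position = (32892 − 942)/1278 + 1 = 31950/1278 + 1 = 25 + 1 = 26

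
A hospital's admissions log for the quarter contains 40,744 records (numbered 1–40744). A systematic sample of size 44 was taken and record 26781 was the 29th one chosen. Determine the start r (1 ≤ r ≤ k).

k = 40744/44 = 926
r = 26781 − (29−1)×926 = 26781 − 25928 = 853

853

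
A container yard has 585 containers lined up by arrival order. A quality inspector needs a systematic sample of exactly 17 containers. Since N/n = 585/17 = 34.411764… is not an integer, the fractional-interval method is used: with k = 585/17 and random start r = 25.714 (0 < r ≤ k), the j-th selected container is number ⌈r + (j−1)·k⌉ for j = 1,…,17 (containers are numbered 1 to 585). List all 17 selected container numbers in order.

j=1: r + 0k = 25.714 → ⌈·⌉ = 26
j=2: r + 1k = 60.125764… → ⌈·⌉ = 61
j=3: r + 2k = 94.537529… → ⌈·⌉ = 95
j=4: r + 3k = 128.949294… → ⌈·⌉ = 129
j=5: r + 4k = 163.361058… → ⌈·⌉ = 164
j=6: r + 5k = 197.772823… → ⌈·⌉ = 198
j=7: r + 6k = 232.184588… → ⌈·⌉ = 233
j=8: r + 7k = 266.596352… → ⌈·⌉ = 267
j=9: r + 8k = 301.008117… → ⌈·⌉ = 302
j=10: r + 9k = 335.419882… → ⌈·⌉ = 336
j=11: r + 10k = 369.831647… → ⌈·⌉ = 370
j=12: r + 11k = 404.243411… → ⌈·⌉ = 405
j=13: r + 12k = 438.655176… → ⌈·⌉ = 439
j=14: r + 13k = 473.066941… → ⌈·⌉ = 474
j=15: r + 14k = 507.478705… → ⌈·⌉ = 508
j=16: r + 15k = 541.890470… → ⌈·⌉ = 542
j=17: r + 16k = 576.302235… → ⌈·⌉ = 577

26, 61, 95, 129, 164, 198, 233, 267, 302, 336, 370, 405, 439, 474, 508, 542, 577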